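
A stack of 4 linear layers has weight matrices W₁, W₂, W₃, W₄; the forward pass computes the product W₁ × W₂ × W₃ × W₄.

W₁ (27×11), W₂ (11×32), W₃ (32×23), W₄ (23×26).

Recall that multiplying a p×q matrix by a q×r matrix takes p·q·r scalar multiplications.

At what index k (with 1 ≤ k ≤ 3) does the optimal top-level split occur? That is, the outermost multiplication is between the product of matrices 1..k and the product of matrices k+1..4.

Adjacent pairs: W₁W₂ = 27·11·32 = 9504; W₂W₃ = 11·32·23 = 8096; W₃W₄ = 32·23·26 = 19136.
Length 3: W₁..W₃: k=1: 0+8096+27·11·23=14927; k=2: 9504+0+27·32·23=29376 → min 14927 | W₂..W₄: k=2: 0+19136+11·32·26=28288; k=3: 8096+0+11·23·26=14674 → min 14674.
Top-level splits: k=1: (W₁..W₁)·(W₂..W₄) → 0+14674+27·11·26 = 22396; k=2: (W₁..W₂)·(W₃..W₄) → 9504+19136+27·32·26 = 51104; k=3: (W₁..W₃)·(W₄..W₄) → 14927+0+27·23·26 = 31073.
Best split is after W₁, i.e. k = 1.

1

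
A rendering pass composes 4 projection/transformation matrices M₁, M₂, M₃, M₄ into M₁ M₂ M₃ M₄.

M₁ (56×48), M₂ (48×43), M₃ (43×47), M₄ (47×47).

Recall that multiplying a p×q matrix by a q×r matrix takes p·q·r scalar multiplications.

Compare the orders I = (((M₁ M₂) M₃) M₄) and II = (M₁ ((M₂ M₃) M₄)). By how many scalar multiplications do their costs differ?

Order I = (((M₁ M₂) M₃) M₄): (M₁ M₂): 56×48 by 48×43 → 56×43, cost 56·48·43 = 115584; ((M₁ M₂) M₃): 56×43 by 43×47 → 56×47, cost 56·43·47 = 113176; cumulative 228760; (((M₁ M₂) M₃) M₄): 56×47 by 47×47 → 56×47, cost 56·47·47 = 123704; cumulative 352464. Total 352464.
Order II = (M₁ ((M₂ M₃) M₄)): (M₂ M₃): 48×43 by 43×47 → 48×47, cost 48·43·47 = 97008; ((M₂ M₃) M₄): 48×47 by 47×47 → 48×47, cost 48·47·47 = 106032; cumulative 203040; (M₁ ((M₂ M₃) M₄)): 56×48 by 48×47 → 56×47, cost 56·48·47 = 126336; cumulative 329376. Total 329376.
Difference: |352464 − 329376| = 23088.

23088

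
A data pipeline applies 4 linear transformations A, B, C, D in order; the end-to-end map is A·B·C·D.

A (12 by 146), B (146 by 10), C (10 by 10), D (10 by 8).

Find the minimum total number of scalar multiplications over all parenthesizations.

Adjacent pairs: AB = 12·146·10 = 17520; BC = 146·10·10 = 14600; CD = 10·10·8 = 800.
Length 3: A..C: k=1: 0+14600+12·146·10=32120; k=2: 17520+0+12·10·10=18720 → min 18720 | B..D: k=2: 0+800+146·10·8=12480; k=3: 14600+0+146·10·8=26280 → min 12480.
Length 4: A..D: k=1: 0+12480+12·146·8=26496; k=2: 17520+800+12·10·8=19280; k=3: 18720+0+12·10·8=19680 → min 19280.
Optimal order: ((A·B)·(C·D)) with cost 19280.

19280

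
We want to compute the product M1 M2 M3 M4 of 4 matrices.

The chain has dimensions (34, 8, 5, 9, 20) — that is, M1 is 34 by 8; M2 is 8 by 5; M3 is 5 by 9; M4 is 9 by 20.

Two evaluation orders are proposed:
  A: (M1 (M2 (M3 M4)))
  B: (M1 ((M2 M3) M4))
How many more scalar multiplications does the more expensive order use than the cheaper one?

100

Order A = (M1 (M2 (M3 M4))): (M3 M4): 5×9 by 9×20 → 5×20, cost 5·9·20 = 900; (M2 (M3 M4)): 8×5 by 5×20 → 8×20, cost 8·5·20 = 800; cumulative 1700; (M1 (M2 (M3 M4))): 34×8 by 8×20 → 34×20, cost 34·8·20 = 5440; cumulative 7140. Total 7140.
Order B = (M1 ((M2 M3) M4)): (M2 M3): 8×5 by 5×9 → 8×9, cost 8·5·9 = 360; ((M2 M3) M4): 8×9 by 9×20 → 8×20, cost 8·9·20 = 1440; cumulative 1800; (M1 ((M2 M3) M4)): 34×8 by 8×20 → 34×20, cost 34·8·20 = 5440; cumulative 7240. Total 7240.
Difference: |7140 − 7240| = 100.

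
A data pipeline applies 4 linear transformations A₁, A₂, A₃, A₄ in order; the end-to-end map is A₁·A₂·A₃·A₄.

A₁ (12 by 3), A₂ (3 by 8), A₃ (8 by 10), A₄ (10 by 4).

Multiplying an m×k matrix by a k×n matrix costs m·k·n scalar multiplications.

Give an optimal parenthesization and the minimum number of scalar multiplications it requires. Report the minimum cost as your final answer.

504

Adjacent pairs: A₁A₂ = 12·3·8 = 288; A₂A₃ = 3·8·10 = 240; A₃A₄ = 8·10·4 = 320.
Length 3: A₁..A₃: k=1: 0+240+12·3·10=600; k=2: 288+0+12·8·10=1248 → min 600 | A₂..A₄: k=2: 0+320+3·8·4=416; k=3: 240+0+3·10·4=360 → min 360.
Length 4: A₁..A₄: k=1: 0+360+12·3·4=504; k=2: 288+320+12·8·4=992; k=3: 600+0+12·10·4=1080 → min 504.
Optimal parenthesization: (A₁·((A₂·A₃)·A₄)) with cost 504.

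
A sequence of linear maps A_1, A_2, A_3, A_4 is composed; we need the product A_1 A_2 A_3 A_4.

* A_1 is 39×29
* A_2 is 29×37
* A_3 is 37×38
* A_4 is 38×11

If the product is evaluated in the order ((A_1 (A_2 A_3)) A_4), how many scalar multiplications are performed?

(A_2 A_3): 29×37 by 37×38 → 29×38, cost 29·37·38 = 40774
(A_1 (A_2 A_3)): 39×29 by 29×38 → 39×38, cost 39·29·38 = 42978; cumulative 83752
((A_1 (A_2 A_3)) A_4): 39×38 by 38×11 → 39×11, cost 39·38·11 = 16302; cumulative 100054
Total: 100054 scalar multiplications.

100054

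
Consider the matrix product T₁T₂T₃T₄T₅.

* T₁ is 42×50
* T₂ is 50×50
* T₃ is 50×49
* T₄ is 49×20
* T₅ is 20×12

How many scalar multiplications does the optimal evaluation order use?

96360

Adjacent pairs: T₁T₂ = 42·50·50 = 105000; T₂T₃ = 50·50·49 = 122500; T₃T₄ = 50·49·20 = 49000; T₄T₅ = 49·20·12 = 11760.
Length 3: T₁..T₃: k=1: 0+122500+42·50·49=225400; k=2: 105000+0+42·50·49=207900 → min 207900 | T₂..T₄: k=2: 0+49000+50·50·20=99000; k=3: 122500+0+50·49·20=171500 → min 99000 | T₃..T₅: k=3: 0+11760+50·49·12=41160; k=4: 49000+0+50·20·12=61000 → min 41160.
Length 4: T₁..T₄: k=1: 0+99000+42·50·20=141000; k=2: 105000+49000+42·50·20=196000; k=3: 207900+0+42·49·20=249060 → min 141000 | T₂..T₅: k=2: 0+41160+50·50·12=71160; k=3: 122500+11760+50·49·12=163660; k=4: 99000+0+50·20·12=111000 → min 71160.
Length 5: T₁..T₅: k=1: 0+71160+42·50·12=96360; k=2: 105000+41160+42·50·12=171360; k=3: 207900+11760+42·49·12=244356; k=4: 141000+0+42·20·12=151080 → min 96360.
Optimal order: (T₁(T₂(T₃(T₄T₅)))) with cost 96360.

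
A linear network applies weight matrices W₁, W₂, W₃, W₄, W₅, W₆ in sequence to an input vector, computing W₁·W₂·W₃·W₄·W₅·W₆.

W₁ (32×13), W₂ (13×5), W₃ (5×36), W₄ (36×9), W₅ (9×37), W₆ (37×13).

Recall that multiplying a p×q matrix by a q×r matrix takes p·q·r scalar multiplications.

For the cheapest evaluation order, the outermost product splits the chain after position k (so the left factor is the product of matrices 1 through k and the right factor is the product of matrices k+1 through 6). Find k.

2

Adjacent pairs: W₁W₂ = 32·13·5 = 2080; W₂W₃ = 13·5·36 = 2340; W₃W₄ = 5·36·9 = 1620; W₄W₅ = 36·9·37 = 11988; W₅W₆ = 9·37·13 = 4329.
Length 3: W₁..W₃: k=1: 0+2340+32·13·36=17316; k=2: 2080+0+32·5·36=7840 → min 7840 | W₂..W₄: k=2: 0+1620+13·5·9=2205; k=3: 2340+0+13·36·9=6552 → min 2205 | W₃..W₅: k=3: 0+11988+5·36·37=18648; k=4: 1620+0+5·9·37=3285 → min 3285 | W₄..W₆: k=4: 0+4329+36·9·13=8541; k=5: 11988+0+36·37·13=29304 → min 8541.
Length 4: W₁..W₄: k=1: 0+2205+32·13·9=5949; k=2: 2080+1620+32·5·9=5140; k=3: 7840+0+32·36·9=18208 → min 5140 | W₂..W₅: k=2: 0+3285+13·5·37=5690; k=3: 2340+11988+13·36·37=31644; k=4: 2205+0+13·9·37=6534 → min 5690 | W₃..W₆: k=3: 0+8541+5·36·13=10881; k=4: 1620+4329+5·9·13=6534; k=5: 3285+0+5·37·13=5690 → min 5690.
Length 5: W₁..W₅: k=1: 0+5690+32·13·37=21082; k=2: 2080+3285+32·5·37=11285; k=3: 7840+11988+32·36·37=62452; k=4: 5140+0+32·9·37=15796 → min 11285 | W₂..W₆: k=2: 0+5690+13·5·13=6535; k=3: 2340+8541+13·36·13=16965; k=4: 2205+4329+13·9·13=8055; k=5: 5690+0+13·37·13=11943 → min 6535.
Top-level splits: k=1: (W₁..W₁)·(W₂..W₆) → 0+6535+32·13·13 = 11943; k=2: (W₁..W₂)·(W₃..W₆) → 2080+5690+32·5·13 = 9850; k=3: (W₁..W₃)·(W₄..W₆) → 7840+8541+32·36·13 = 31357; k=4: (W₁..W₄)·(W₅..W₆) → 5140+4329+32·9·13 = 13213; k=5: (W₁..W₅)·(W₆..W₆) → 11285+0+32·37·13 = 26677.
Best split is after W₂, i.e. k = 2.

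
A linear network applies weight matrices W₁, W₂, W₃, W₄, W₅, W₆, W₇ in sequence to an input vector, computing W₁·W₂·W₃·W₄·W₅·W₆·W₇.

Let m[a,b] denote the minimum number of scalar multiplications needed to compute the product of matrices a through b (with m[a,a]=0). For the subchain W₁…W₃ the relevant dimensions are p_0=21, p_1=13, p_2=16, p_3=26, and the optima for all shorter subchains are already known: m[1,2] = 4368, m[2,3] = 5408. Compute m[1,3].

m[1,3] = min over k∈[1,2] of m[1,k]+m[k+1,3]+p_{0}·p_k·p_{3}.
k=1: 0 + 5408 + 21·13·26 = 12506; k=2: 4368 + 0 + 21·16·26 = 13104.
Minimum: 12506 at k=1.

12506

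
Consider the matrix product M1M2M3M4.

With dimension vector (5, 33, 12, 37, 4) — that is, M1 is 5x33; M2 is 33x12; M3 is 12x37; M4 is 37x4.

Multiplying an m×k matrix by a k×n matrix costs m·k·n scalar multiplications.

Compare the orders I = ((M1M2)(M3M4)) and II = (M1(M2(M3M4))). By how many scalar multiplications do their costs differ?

24

Order I = ((M1M2)(M3M4)): (M1M2): 5×33 by 33×12 → 5×12, cost 5·33·12 = 1980; (M3M4): 12×37 by 37×4 → 12×4, cost 12·37·4 = 1776; ((M1M2)(M3M4)): 5×12 by 12×4 → 5×4, cost 5·12·4 = 240; cumulative 3996. Total 3996.
Order II = (M1(M2(M3M4))): (M3M4): 12×37 by 37×4 → 12×4, cost 12·37·4 = 1776; (M2(M3M4)): 33×12 by 12×4 → 33×4, cost 33·12·4 = 1584; cumulative 3360; (M1(M2(M3M4))): 5×33 by 33×4 → 5×4, cost 5·33·4 = 660; cumulative 4020. Total 4020.
Difference: |3996 − 4020| = 24.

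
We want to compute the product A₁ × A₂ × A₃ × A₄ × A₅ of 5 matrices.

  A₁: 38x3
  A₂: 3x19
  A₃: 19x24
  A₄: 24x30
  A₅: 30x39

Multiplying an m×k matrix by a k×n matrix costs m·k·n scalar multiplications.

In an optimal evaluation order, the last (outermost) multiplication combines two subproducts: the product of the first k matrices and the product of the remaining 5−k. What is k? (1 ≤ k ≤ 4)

Adjacent pairs: A₁A₂ = 38·3·19 = 2166; A₂A₃ = 3·19·24 = 1368; A₃A₄ = 19·24·30 = 13680; A₄A₅ = 24·30·39 = 28080.
Length 3: A₁..A₃: k=1: 0+1368+38·3·24=4104; k=2: 2166+0+38·19·24=19494 → min 4104 | A₂..A₄: k=2: 0+13680+3·19·30=15390; k=3: 1368+0+3·24·30=3528 → min 3528 | A₃..A₅: k=3: 0+28080+19·24·39=45864; k=4: 13680+0+19·30·39=35910 → min 35910.
Length 4: A₁..A₄: k=1: 0+3528+38·3·30=6948; k=2: 2166+13680+38·19·30=37506; k=3: 4104+0+38·24·30=31464 → min 6948 | A₂..A₅: k=2: 0+35910+3·19·39=38133; k=3: 1368+28080+3·24·39=32256; k=4: 3528+0+3·30·39=7038 → min 7038.
Top-level splits: k=1: (A₁..A₁)·(A₂..A₅) → 0+7038+38·3·39 = 11484; k=2: (A₁..A₂)·(A₃..A₅) → 2166+35910+38·19·39 = 66234; k=3: (A₁..A₃)·(A₄..A₅) → 4104+28080+38·24·39 = 67752; k=4: (A₁..A₄)·(A₅..A₅) → 6948+0+38·30·39 = 51408.
Best split is after A₁, i.e. k = 1.

1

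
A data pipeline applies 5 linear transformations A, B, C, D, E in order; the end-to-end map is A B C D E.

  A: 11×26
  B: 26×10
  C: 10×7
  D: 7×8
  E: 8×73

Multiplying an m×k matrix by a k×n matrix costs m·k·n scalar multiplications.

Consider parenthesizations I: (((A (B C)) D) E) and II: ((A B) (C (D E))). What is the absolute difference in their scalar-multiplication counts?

9226

Order I = (((A (B C)) D) E): (B C): 26×10 by 10×7 → 26×7, cost 26·10·7 = 1820; (A (B C)): 11×26 by 26×7 → 11×7, cost 11·26·7 = 2002; cumulative 3822; ((A (B C)) D): 11×7 by 7×8 → 11×8, cost 11·7·8 = 616; cumulative 4438; (((A (B C)) D) E): 11×8 by 8×73 → 11×73, cost 11·8·73 = 6424; cumulative 10862. Total 10862.
Order II = ((A B) (C (D E))): (A B): 11×26 by 26×10 → 11×10, cost 11·26·10 = 2860; (D E): 7×8 by 8×73 → 7×73, cost 7·8·73 = 4088; (C (D E)): 10×7 by 7×73 → 10×73, cost 10·7·73 = 5110; cumulative 9198; ((A B) (C (D E))): 11×10 by 10×73 → 11×73, cost 11·10·73 = 8030; cumulative 20088. Total 20088.
Difference: |10862 − 20088| = 9226.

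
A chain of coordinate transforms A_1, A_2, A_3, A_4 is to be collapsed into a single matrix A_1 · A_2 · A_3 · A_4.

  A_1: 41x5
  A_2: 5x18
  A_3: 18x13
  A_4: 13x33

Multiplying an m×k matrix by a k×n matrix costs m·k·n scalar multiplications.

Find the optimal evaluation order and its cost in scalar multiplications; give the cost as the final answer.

Adjacent pairs: A_1A_2 = 41·5·18 = 3690; A_2A_3 = 5·18·13 = 1170; A_3A_4 = 18·13·33 = 7722.
Length 3: A_1..A_3: k=1: 0+1170+41·5·13=3835; k=2: 3690+0+41·18·13=13284 → min 3835 | A_2..A_4: k=2: 0+7722+5·18·33=10692; k=3: 1170+0+5·13·33=3315 → min 3315.
Length 4: A_1..A_4: k=1: 0+3315+41·5·33=10080; k=2: 3690+7722+41·18·33=35766; k=3: 3835+0+41·13·33=21424 → min 10080.
Optimal parenthesization: (A_1 · ((A_2 · A_3) · A_4)) with cost 10080.

10080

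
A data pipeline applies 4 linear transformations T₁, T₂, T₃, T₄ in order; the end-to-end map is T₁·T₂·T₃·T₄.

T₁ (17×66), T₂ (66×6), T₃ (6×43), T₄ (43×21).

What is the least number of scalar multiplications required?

Adjacent pairs: T₁T₂ = 17·66·6 = 6732; T₂T₃ = 66·6·43 = 17028; T₃T₄ = 6·43·21 = 5418.
Length 3: T₁..T₃: k=1: 0+17028+17·66·43=65274; k=2: 6732+0+17·6·43=11118 → min 11118 | T₂..T₄: k=2: 0+5418+66·6·21=13734; k=3: 17028+0+66·43·21=76626 → min 13734.
Length 4: T₁..T₄: k=1: 0+13734+17·66·21=37296; k=2: 6732+5418+17·6·21=14292; k=3: 11118+0+17·43·21=26469 → min 14292.
Optimal order: ((T₁·T₂)·(T₃·T₄)) with cost 14292.

14292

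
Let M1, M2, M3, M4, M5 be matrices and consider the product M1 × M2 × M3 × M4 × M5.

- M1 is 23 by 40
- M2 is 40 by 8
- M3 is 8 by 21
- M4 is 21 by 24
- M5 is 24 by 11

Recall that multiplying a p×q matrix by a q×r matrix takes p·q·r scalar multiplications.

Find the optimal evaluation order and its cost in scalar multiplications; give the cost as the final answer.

Adjacent pairs: M1M2 = 23·40·8 = 7360; M2M3 = 40·8·21 = 6720; M3M4 = 8·21·24 = 4032; M4M5 = 21·24·11 = 5544.
Length 3: M1..M3: k=1: 0+6720+23·40·21=26040; k=2: 7360+0+23·8·21=11224 → min 11224 | M2..M4: k=2: 0+4032+40·8·24=11712; k=3: 6720+0+40·21·24=26880 → min 11712 | M3..M5: k=3: 0+5544+8·21·11=7392; k=4: 4032+0+8·24·11=6144 → min 6144.
Length 4: M1..M4: k=1: 0+11712+23·40·24=33792; k=2: 7360+4032+23·8·24=15808; k=3: 11224+0+23·21·24=22816 → min 15808 | M2..M5: k=2: 0+6144+40·8·11=9664; k=3: 6720+5544+40·21·11=21504; k=4: 11712+0+40·24·11=22272 → min 9664.
Length 5: M1..M5: k=1: 0+9664+23·40·11=19784; k=2: 7360+6144+23·8·11=15528; k=3: 11224+5544+23·21·11=22081; k=4: 15808+0+23·24·11=21880 → min 15528.
Optimal parenthesization: ((M1 × M2) × ((M3 × M4) × M5)) with cost 15528.

15528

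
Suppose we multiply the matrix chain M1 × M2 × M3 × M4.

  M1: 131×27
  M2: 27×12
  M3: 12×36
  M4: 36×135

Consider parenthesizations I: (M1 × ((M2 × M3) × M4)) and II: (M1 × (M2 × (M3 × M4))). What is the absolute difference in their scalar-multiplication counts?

Order I = (M1 × ((M2 × M3) × M4)): (M2 × M3): 27×12 by 12×36 → 27×36, cost 27·12·36 = 11664; ((M2 × M3) × M4): 27×36 by 36×135 → 27×135, cost 27·36·135 = 131220; cumulative 142884; (M1 × ((M2 × M3) × M4)): 131×27 by 27×135 → 131×135, cost 131·27·135 = 477495; cumulative 620379. Total 620379.
Order II = (M1 × (M2 × (M3 × M4))): (M3 × M4): 12×36 by 36×135 → 12×135, cost 12·36·135 = 58320; (M2 × (M3 × M4)): 27×12 by 12×135 → 27×135, cost 27·12·135 = 43740; cumulative 102060; (M1 × (M2 × (M3 × M4))): 131×27 by 27×135 → 131×135, cost 131·27·135 = 477495; cumulative 579555. Total 579555.
Difference: |620379 − 579555| = 40824.

40824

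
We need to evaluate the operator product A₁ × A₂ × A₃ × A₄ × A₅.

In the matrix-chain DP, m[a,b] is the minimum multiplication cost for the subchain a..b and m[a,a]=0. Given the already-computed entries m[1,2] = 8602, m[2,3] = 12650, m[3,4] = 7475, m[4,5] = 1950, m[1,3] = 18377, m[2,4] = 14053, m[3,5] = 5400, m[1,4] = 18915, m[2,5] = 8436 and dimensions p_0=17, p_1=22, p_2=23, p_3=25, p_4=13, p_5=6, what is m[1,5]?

10680

m[1,5] = min over k∈[1,4] of m[1,k]+m[k+1,5]+p_{0}·p_k·p_{5}.
k=1: 0 + 8436 + 17·22·6 = 10680; k=2: 8602 + 5400 + 17·23·6 = 16348; k=3: 18377 + 1950 + 17·25·6 = 22877; k=4: 18915 + 0 + 17·13·6 = 20241.
Minimum: 10680 at k=1.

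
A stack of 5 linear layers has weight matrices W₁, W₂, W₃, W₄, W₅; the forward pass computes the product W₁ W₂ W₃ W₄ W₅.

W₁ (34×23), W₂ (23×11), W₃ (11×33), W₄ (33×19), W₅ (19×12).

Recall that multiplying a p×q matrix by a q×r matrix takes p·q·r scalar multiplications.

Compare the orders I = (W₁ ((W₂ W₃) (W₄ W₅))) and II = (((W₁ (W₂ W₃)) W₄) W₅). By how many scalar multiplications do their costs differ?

28860

Order I = (W₁ ((W₂ W₃) (W₄ W₅))): (W₂ W₃): 23×11 by 11×33 → 23×33, cost 23·11·33 = 8349; (W₄ W₅): 33×19 by 19×12 → 33×12, cost 33·19·12 = 7524; ((W₂ W₃) (W₄ W₅)): 23×33 by 33×12 → 23×12, cost 23·33·12 = 9108; cumulative 24981; (W₁ ((W₂ W₃) (W₄ W₅))): 34×23 by 23×12 → 34×12, cost 34·23·12 = 9384; cumulative 34365. Total 34365.
Order II = (((W₁ (W₂ W₃)) W₄) W₅): (W₂ W₃): 23×11 by 11×33 → 23×33, cost 23·11·33 = 8349; (W₁ (W₂ W₃)): 34×23 by 23×33 → 34×33, cost 34·23·33 = 25806; cumulative 34155; ((W₁ (W₂ W₃)) W₄): 34×33 by 33×19 → 34×19, cost 34·33·19 = 21318; cumulative 55473; (((W₁ (W₂ W₃)) W₄) W₅): 34×19 by 19×12 → 34×12, cost 34·19·12 = 7752; cumulative 63225. Total 63225.
Difference: |34365 − 63225| = 28860.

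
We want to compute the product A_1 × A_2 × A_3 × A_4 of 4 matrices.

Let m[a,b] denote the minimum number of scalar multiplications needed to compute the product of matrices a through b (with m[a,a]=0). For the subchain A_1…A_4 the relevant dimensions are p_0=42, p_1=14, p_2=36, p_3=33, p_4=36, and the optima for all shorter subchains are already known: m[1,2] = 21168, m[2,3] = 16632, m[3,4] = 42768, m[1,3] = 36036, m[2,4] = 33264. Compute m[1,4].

m[1,4] = min over k∈[1,3] of m[1,k]+m[k+1,4]+p_{0}·p_k·p_{4}.
k=1: 0 + 33264 + 42·14·36 = 54432; k=2: 21168 + 42768 + 42·36·36 = 118368; k=3: 36036 + 0 + 42·33·36 = 85932.
Minimum: 54432 at k=1.

54432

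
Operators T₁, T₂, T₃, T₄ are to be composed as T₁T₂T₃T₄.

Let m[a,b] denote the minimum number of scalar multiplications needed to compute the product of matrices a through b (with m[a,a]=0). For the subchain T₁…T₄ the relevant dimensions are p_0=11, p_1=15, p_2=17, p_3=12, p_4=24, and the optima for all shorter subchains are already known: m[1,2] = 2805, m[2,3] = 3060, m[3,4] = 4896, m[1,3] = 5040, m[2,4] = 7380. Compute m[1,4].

8208

m[1,4] = min over k∈[1,3] of m[1,k]+m[k+1,4]+p_{0}·p_k·p_{4}.
k=1: 0 + 7380 + 11·15·24 = 11340; k=2: 2805 + 4896 + 11·17·24 = 12189; k=3: 5040 + 0 + 11·12·24 = 8208.
Minimum: 8208 at k=3.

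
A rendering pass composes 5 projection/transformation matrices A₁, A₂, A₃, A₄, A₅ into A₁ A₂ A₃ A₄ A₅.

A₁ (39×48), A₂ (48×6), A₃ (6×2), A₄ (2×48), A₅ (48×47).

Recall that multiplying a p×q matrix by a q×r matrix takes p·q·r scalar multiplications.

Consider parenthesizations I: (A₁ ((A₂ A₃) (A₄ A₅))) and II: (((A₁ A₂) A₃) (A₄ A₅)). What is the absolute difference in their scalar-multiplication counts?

Order I = (A₁ ((A₂ A₃) (A₄ A₅))): (A₂ A₃): 48×6 by 6×2 → 48×2, cost 48·6·2 = 576; (A₄ A₅): 2×48 by 48×47 → 2×47, cost 2·48·47 = 4512; ((A₂ A₃) (A₄ A₅)): 48×2 by 2×47 → 48×47, cost 48·2·47 = 4512; cumulative 9600; (A₁ ((A₂ A₃) (A₄ A₅))): 39×48 by 48×47 → 39×47, cost 39·48·47 = 87984; cumulative 97584. Total 97584.
Order II = (((A₁ A₂) A₃) (A₄ A₅)): (A₁ A₂): 39×48 by 48×6 → 39×6, cost 39·48·6 = 11232; ((A₁ A₂) A₃): 39×6 by 6×2 → 39×2, cost 39·6·2 = 468; cumulative 11700; (A₄ A₅): 2×48 by 48×47 → 2×47, cost 2·48·47 = 4512; (((A₁ A₂) A₃) (A₄ A₅)): 39×2 by 2×47 → 39×47, cost 39·2·47 = 3666; cumulative 19878. Total 19878.
Difference: |97584 − 19878| = 77706.

77706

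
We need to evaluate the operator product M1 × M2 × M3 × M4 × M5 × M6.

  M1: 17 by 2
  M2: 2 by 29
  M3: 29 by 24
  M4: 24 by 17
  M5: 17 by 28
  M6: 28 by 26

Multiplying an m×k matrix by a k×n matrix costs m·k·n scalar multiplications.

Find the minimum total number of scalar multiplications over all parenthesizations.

5500

Adjacent pairs: M1M2 = 17·2·29 = 986; M2M3 = 2·29·24 = 1392; M3M4 = 29·24·17 = 11832; M4M5 = 24·17·28 = 11424; M5M6 = 17·28·26 = 12376.
Length 3: M1..M3: k=1: 0+1392+17·2·24=2208; k=2: 986+0+17·29·24=12818 → min 2208 | M2..M4: k=2: 0+11832+2·29·17=12818; k=3: 1392+0+2·24·17=2208 → min 2208 | M3..M5: k=3: 0+11424+29·24·28=30912; k=4: 11832+0+29·17·28=25636 → min 25636 | M4..M6: k=4: 0+12376+24·17·26=22984; k=5: 11424+0+24·28·26=28896 → min 22984.
Length 4: M1..M4: k=1: 0+2208+17·2·17=2786; k=2: 986+11832+17·29·17=21199; k=3: 2208+0+17·24·17=9144 → min 2786 | M2..M5: k=2: 0+25636+2·29·28=27260; k=3: 1392+11424+2·24·28=14160; k=4: 2208+0+2·17·28=3160 → min 3160 | M3..M6: k=3: 0+22984+29·24·26=41080; k=4: 11832+12376+29·17·26=37026; k=5: 25636+0+29·28·26=46748 → min 37026.
Length 5: M1..M5: k=1: 0+3160+17·2·28=4112; k=2: 986+25636+17·29·28=40426; k=3: 2208+11424+17·24·28=25056; k=4: 2786+0+17·17·28=10878 → min 4112 | M2..M6: k=2: 0+37026+2·29·26=38534; k=3: 1392+22984+2·24·26=25624; k=4: 2208+12376+2·17·26=15468; k=5: 3160+0+2·28·26=4616 → min 4616.
Length 6: M1..M6: k=1: 0+4616+17·2·26=5500; k=2: 986+37026+17·29·26=50830; k=3: 2208+22984+17·24·26=35800; k=4: 2786+12376+17·17·26=22676; k=5: 4112+0+17·28·26=16488 → min 5500.
Optimal order: (M1 × ((((M2 × M3) × M4) × M5) × M6)) with cost 5500.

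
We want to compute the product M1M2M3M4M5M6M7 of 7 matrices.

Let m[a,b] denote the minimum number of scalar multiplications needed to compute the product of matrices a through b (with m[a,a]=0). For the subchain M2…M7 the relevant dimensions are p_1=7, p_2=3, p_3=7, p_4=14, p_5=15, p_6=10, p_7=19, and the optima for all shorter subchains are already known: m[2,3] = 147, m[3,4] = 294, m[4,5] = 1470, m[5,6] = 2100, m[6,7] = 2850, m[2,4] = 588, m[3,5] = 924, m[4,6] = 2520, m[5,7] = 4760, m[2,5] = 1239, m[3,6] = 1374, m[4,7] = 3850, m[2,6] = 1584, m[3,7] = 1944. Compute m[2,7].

2343

m[2,7] = min over k∈[2,6] of m[2,k]+m[k+1,7]+p_{1}·p_k·p_{7}.
k=2: 0 + 1944 + 7·3·19 = 2343; k=3: 147 + 3850 + 7·7·19 = 4928; k=4: 588 + 4760 + 7·14·19 = 7210; k=5: 1239 + 2850 + 7·15·19 = 6084; k=6: 1584 + 0 + 7·10·19 = 2914.
Minimum: 2343 at k=2.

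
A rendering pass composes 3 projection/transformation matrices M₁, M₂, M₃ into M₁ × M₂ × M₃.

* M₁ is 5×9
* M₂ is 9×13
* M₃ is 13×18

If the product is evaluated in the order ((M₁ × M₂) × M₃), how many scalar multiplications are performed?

1755

(M₁ × M₂): 5×9 by 9×13 → 5×13, cost 5·9·13 = 585
((M₁ × M₂) × M₃): 5×13 by 13×18 → 5×18, cost 5·13·18 = 1170; cumulative 1755
Total: 1755 scalar multiplications.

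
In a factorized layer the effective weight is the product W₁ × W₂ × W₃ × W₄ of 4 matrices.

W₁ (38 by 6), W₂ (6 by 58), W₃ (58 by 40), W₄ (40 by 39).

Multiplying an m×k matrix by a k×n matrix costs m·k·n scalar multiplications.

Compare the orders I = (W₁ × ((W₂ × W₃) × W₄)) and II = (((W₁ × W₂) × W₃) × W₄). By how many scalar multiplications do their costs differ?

Order I = (W₁ × ((W₂ × W₃) × W₄)): (W₂ × W₃): 6×58 by 58×40 → 6×40, cost 6·58·40 = 13920; ((W₂ × W₃) × W₄): 6×40 by 40×39 → 6×39, cost 6·40·39 = 9360; cumulative 23280; (W₁ × ((W₂ × W₃) × W₄)): 38×6 by 6×39 → 38×39, cost 38·6·39 = 8892; cumulative 32172. Total 32172.
Order II = (((W₁ × W₂) × W₃) × W₄): (W₁ × W₂): 38×6 by 6×58 → 38×58, cost 38·6·58 = 13224; ((W₁ × W₂) × W₃): 38×58 by 58×40 → 38×40, cost 38·58·40 = 88160; cumulative 101384; (((W₁ × W₂) × W₃) × W₄): 38×40 by 40×39 → 38×39, cost 38·40·39 = 59280; cumulative 160664. Total 160664.
Difference: |32172 − 160664| = 128492.

128492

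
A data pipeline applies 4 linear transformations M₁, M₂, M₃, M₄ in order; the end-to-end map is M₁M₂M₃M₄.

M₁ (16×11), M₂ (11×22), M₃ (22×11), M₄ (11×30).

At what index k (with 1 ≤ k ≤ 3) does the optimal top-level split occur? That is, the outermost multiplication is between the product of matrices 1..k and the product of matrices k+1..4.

3

Adjacent pairs: M₁M₂ = 16·11·22 = 3872; M₂M₃ = 11·22·11 = 2662; M₃M₄ = 22·11·30 = 7260.
Length 3: M₁..M₃: k=1: 0+2662+16·11·11=4598; k=2: 3872+0+16·22·11=7744 → min 4598 | M₂..M₄: k=2: 0+7260+11·22·30=14520; k=3: 2662+0+11·11·30=6292 → min 6292.
Top-level splits: k=1: (M₁..M₁)·(M₂..M₄) → 0+6292+16·11·30 = 11572; k=2: (M₁..M₂)·(M₃..M₄) → 3872+7260+16·22·30 = 21692; k=3: (M₁..M₃)·(M₄..M₄) → 4598+0+16·11·30 = 9878.
Best split is after M₃, i.e. k = 3.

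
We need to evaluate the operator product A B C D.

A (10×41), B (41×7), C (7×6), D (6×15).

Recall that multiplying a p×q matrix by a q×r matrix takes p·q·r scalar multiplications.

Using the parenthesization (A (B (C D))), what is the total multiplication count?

(C D): 7×6 by 6×15 → 7×15, cost 7·6·15 = 630
(B (C D)): 41×7 by 7×15 → 41×15, cost 41·7·15 = 4305; cumulative 4935
(A (B (C D))): 10×41 by 41×15 → 10×15, cost 10·41·15 = 6150; cumulative 11085
Total: 11085 scalar multiplications.

11085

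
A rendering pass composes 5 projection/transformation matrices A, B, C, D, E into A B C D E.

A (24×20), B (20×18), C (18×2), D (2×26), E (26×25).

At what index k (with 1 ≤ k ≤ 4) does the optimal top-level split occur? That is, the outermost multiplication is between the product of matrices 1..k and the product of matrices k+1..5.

3

Adjacent pairs: AB = 24·20·18 = 8640; BC = 20·18·2 = 720; CD = 18·2·26 = 936; DE = 2·26·25 = 1300.
Length 3: A..C: k=1: 0+720+24·20·2=1680; k=2: 8640+0+24·18·2=9504 → min 1680 | B..D: k=2: 0+936+20·18·26=10296; k=3: 720+0+20·2·26=1760 → min 1760 | C..E: k=3: 0+1300+18·2·25=2200; k=4: 936+0+18·26·25=12636 → min 2200.
Length 4: A..D: k=1: 0+1760+24·20·26=14240; k=2: 8640+936+24·18·26=20808; k=3: 1680+0+24·2·26=2928 → min 2928 | B..E: k=2: 0+2200+20·18·25=11200; k=3: 720+1300+20·2·25=3020; k=4: 1760+0+20·26·25=14760 → min 3020.
Top-level splits: k=1: (A..A)·(B..E) → 0+3020+24·20·25 = 15020; k=2: (A..B)·(C..E) → 8640+2200+24·18·25 = 21640; k=3: (A..C)·(D..E) → 1680+1300+24·2·25 = 4180; k=4: (A..D)·(E..E) → 2928+0+24·26·25 = 18528.
Best split is after C, i.e. k = 3.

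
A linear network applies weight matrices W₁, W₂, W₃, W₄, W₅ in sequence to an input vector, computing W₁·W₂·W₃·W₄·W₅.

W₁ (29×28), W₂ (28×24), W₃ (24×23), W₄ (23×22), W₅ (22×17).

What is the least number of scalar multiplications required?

43214

Adjacent pairs: W₁W₂ = 29·28·24 = 19488; W₂W₃ = 28·24·23 = 15456; W₃W₄ = 24·23·22 = 12144; W₄W₅ = 23·22·17 = 8602.
Length 3: W₁..W₃: k=1: 0+15456+29·28·23=34132; k=2: 19488+0+29·24·23=35496 → min 34132 | W₂..W₄: k=2: 0+12144+28·24·22=26928; k=3: 15456+0+28·23·22=29624 → min 26928 | W₃..W₅: k=3: 0+8602+24·23·17=17986; k=4: 12144+0+24·22·17=21120 → min 17986.
Length 4: W₁..W₄: k=1: 0+26928+29·28·22=44792; k=2: 19488+12144+29·24·22=46944; k=3: 34132+0+29·23·22=48806 → min 44792 | W₂..W₅: k=2: 0+17986+28·24·17=29410; k=3: 15456+8602+28·23·17=35006; k=4: 26928+0+28·22·17=37400 → min 29410.
Length 5: W₁..W₅: k=1: 0+29410+29·28·17=43214; k=2: 19488+17986+29·24·17=49306; k=3: 34132+8602+29·23·17=54073; k=4: 44792+0+29·22·17=55638 → min 43214.
Optimal order: (W₁·(W₂·(W₃·(W₄·W₅)))) with cost 43214.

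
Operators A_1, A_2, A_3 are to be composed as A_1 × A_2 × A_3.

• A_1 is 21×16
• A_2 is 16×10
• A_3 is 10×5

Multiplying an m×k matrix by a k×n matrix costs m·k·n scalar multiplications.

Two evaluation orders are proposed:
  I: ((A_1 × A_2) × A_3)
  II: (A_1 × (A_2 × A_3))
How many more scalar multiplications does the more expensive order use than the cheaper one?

1930

Order I = ((A_1 × A_2) × A_3): (A_1 × A_2): 21×16 by 16×10 → 21×10, cost 21·16·10 = 3360; ((A_1 × A_2) × A_3): 21×10 by 10×5 → 21×5, cost 21·10·5 = 1050; cumulative 4410. Total 4410.
Order II = (A_1 × (A_2 × A_3)): (A_2 × A_3): 16×10 by 10×5 → 16×5, cost 16·10·5 = 800; (A_1 × (A_2 × A_3)): 21×16 by 16×5 → 21×5, cost 21·16·5 = 1680; cumulative 2480. Total 2480.
Difference: |4410 − 2480| = 1930.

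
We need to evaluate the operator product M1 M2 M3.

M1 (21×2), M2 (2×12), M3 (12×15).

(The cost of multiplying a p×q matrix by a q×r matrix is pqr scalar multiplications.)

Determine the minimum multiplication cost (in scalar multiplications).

Order (M1 (M2 M3)): (M2 M3): 2×12 by 12×15 → 2×15, cost 2·12·15 = 360; (M1 (M2 M3)): 21×2 by 2×15 → 21×15, cost 21·2·15 = 630; cumulative 990. Total 990.
Order ((M1 M2) M3): (M1 M2): 21×2 by 2×12 → 21×12, cost 21·2·12 = 504; ((M1 M2) M3): 21×12 by 12×15 → 21×15, cost 21·12·15 = 3780; cumulative 4284. Total 4284.
Minimum: 990.

990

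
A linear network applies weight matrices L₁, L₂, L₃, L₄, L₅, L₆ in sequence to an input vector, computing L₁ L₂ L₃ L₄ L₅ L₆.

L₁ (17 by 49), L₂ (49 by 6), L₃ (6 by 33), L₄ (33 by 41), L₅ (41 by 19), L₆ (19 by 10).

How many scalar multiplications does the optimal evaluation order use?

19950

Adjacent pairs: L₁L₂ = 17·49·6 = 4998; L₂L₃ = 49·6·33 = 9702; L₃L₄ = 6·33·41 = 8118; L₄L₅ = 33·41·19 = 25707; L₅L₆ = 41·19·10 = 7790.
Length 3: L₁..L₃: k=1: 0+9702+17·49·33=37191; k=2: 4998+0+17·6·33=8364 → min 8364 | L₂..L₄: k=2: 0+8118+49·6·41=20172; k=3: 9702+0+49·33·41=75999 → min 20172 | L₃..L₅: k=3: 0+25707+6·33·19=29469; k=4: 8118+0+6·41·19=12792 → min 12792 | L₄..L₆: k=4: 0+7790+33·41·10=21320; k=5: 25707+0+33·19·10=31977 → min 21320.
Length 4: L₁..L₄: k=1: 0+20172+17·49·41=54325; k=2: 4998+8118+17·6·41=17298; k=3: 8364+0+17·33·41=31365 → min 17298 | L₂..L₅: k=2: 0+12792+49·6·19=18378; k=3: 9702+25707+49·33·19=66132; k=4: 20172+0+49·41·19=58343 → min 18378 | L₃..L₆: k=3: 0+21320+6·33·10=23300; k=4: 8118+7790+6·41·10=18368; k=5: 12792+0+6·19·10=13932 → min 13932.
Length 5: L₁..L₅: k=1: 0+18378+17·49·19=34205; k=2: 4998+12792+17·6·19=19728; k=3: 8364+25707+17·33·19=44730; k=4: 17298+0+17·41·19=30541 → min 19728 | L₂..L₆: k=2: 0+13932+49·6·10=16872; k=3: 9702+21320+49·33·10=47192; k=4: 20172+7790+49·41·10=48052; k=5: 18378+0+49·19·10=27688 → min 16872.
Length 6: L₁..L₆: k=1: 0+16872+17·49·10=25202; k=2: 4998+13932+17·6·10=19950; k=3: 8364+21320+17·33·10=35294; k=4: 17298+7790+17·41·10=32058; k=5: 19728+0+17·19·10=22958 → min 19950.
Optimal order: ((L₁ L₂) (((L₃ L₄) L₅) L₆)) with cost 19950.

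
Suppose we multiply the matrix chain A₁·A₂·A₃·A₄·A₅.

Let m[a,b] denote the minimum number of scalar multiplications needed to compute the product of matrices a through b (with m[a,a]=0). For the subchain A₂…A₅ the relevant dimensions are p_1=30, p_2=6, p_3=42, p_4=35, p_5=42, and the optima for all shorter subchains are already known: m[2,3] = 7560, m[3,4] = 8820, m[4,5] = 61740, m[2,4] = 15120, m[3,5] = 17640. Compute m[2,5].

25200

m[2,5] = min over k∈[2,4] of m[2,k]+m[k+1,5]+p_{1}·p_k·p_{5}.
k=2: 0 + 17640 + 30·6·42 = 25200; k=3: 7560 + 61740 + 30·42·42 = 122220; k=4: 15120 + 0 + 30·35·42 = 59220.
Minimum: 25200 at k=2.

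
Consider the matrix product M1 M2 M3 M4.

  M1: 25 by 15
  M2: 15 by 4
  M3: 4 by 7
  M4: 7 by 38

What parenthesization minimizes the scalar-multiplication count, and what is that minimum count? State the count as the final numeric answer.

6364

Adjacent pairs: M1M2 = 25·15·4 = 1500; M2M3 = 15·4·7 = 420; M3M4 = 4·7·38 = 1064.
Length 3: M1..M3: k=1: 0+420+25·15·7=3045; k=2: 1500+0+25·4·7=2200 → min 2200 | M2..M4: k=2: 0+1064+15·4·38=3344; k=3: 420+0+15·7·38=4410 → min 3344.
Length 4: M1..M4: k=1: 0+3344+25·15·38=17594; k=2: 1500+1064+25·4·38=6364; k=3: 2200+0+25·7·38=8850 → min 6364.
Optimal parenthesization: ((M1 M2) (M3 M4)) with cost 6364.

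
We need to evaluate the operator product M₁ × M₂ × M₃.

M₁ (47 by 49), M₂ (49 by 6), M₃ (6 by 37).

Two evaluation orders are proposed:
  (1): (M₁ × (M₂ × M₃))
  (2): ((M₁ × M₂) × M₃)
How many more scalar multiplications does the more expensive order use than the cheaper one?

Order (1) = (M₁ × (M₂ × M₃)): (M₂ × M₃): 49×6 by 6×37 → 49×37, cost 49·6·37 = 10878; (M₁ × (M₂ × M₃)): 47×49 by 49×37 → 47×37, cost 47·49·37 = 85211; cumulative 96089. Total 96089.
Order (2) = ((M₁ × M₂) × M₃): (M₁ × M₂): 47×49 by 49×6 → 47×6, cost 47·49·6 = 13818; ((M₁ × M₂) × M₃): 47×6 by 6×37 → 47×37, cost 47·6·37 = 10434; cumulative 24252. Total 24252.
Difference: |96089 − 24252| = 71837.

71837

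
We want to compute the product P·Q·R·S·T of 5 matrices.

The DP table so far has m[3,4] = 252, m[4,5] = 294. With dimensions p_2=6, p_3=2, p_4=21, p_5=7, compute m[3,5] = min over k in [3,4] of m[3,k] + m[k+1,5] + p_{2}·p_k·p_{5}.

378

m[3,5] = min over k∈[3,4] of m[3,k]+m[k+1,5]+p_{2}·p_k·p_{5}.
k=3: 0 + 294 + 6·2·7 = 378; k=4: 252 + 0 + 6·21·7 = 1134.
Minimum: 378 at k=3.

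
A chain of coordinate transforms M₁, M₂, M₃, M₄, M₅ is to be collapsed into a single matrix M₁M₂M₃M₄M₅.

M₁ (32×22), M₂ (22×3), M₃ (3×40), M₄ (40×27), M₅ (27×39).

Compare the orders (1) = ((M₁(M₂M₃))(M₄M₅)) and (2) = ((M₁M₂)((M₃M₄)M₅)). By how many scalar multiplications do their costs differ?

Order (1) = ((M₁(M₂M₃))(M₄M₅)): (M₂M₃): 22×3 by 3×40 → 22×40, cost 22·3·40 = 2640; (M₁(M₂M₃)): 32×22 by 22×40 → 32×40, cost 32·22·40 = 28160; cumulative 30800; (M₄M₅): 40×27 by 27×39 → 40×39, cost 40·27·39 = 42120; ((M₁(M₂M₃))(M₄M₅)): 32×40 by 40×39 → 32×39, cost 32·40·39 = 49920; cumulative 122840. Total 122840.
Order (2) = ((M₁M₂)((M₃M₄)M₅)): (M₁M₂): 32×22 by 22×3 → 32×3, cost 32·22·3 = 2112; (M₃M₄): 3×40 by 40×27 → 3×27, cost 3·40·27 = 3240; ((M₃M₄)M₅): 3×27 by 27×39 → 3×39, cost 3·27·39 = 3159; cumulative 6399; ((M₁M₂)((M₃M₄)M₅)): 32×3 by 3×39 → 32×39, cost 32·3·39 = 3744; cumulative 12255. Total 12255.
Difference: |122840 − 12255| = 110585.

110585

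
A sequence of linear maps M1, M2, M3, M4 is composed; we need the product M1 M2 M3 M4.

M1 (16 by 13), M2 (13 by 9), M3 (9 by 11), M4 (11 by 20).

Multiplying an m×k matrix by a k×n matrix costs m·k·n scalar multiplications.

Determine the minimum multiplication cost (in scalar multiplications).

Adjacent pairs: M1M2 = 16·13·9 = 1872; M2M3 = 13·9·11 = 1287; M3M4 = 9·11·20 = 1980.
Length 3: M1..M3: k=1: 0+1287+16·13·11=3575; k=2: 1872+0+16·9·11=3456 → min 3456 | M2..M4: k=2: 0+1980+13·9·20=4320; k=3: 1287+0+13·11·20=4147 → min 4147.
Length 4: M1..M4: k=1: 0+4147+16·13·20=8307; k=2: 1872+1980+16·9·20=6732; k=3: 3456+0+16·11·20=6976 → min 6732.
Optimal order: ((M1 M2) (M3 M4)) with cost 6732.

6732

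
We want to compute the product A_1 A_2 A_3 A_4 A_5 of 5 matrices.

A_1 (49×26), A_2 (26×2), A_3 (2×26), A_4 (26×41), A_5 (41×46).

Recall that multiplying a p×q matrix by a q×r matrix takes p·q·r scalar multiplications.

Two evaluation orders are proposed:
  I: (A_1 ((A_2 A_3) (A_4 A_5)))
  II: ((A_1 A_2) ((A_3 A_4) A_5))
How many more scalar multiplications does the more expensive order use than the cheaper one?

Order I = (A_1 ((A_2 A_3) (A_4 A_5))): (A_2 A_3): 26×2 by 2×26 → 26×26, cost 26·2·26 = 1352; (A_4 A_5): 26×41 by 41×46 → 26×46, cost 26·41·46 = 49036; ((A_2 A_3) (A_4 A_5)): 26×26 by 26×46 → 26×46, cost 26·26·46 = 31096; cumulative 81484; (A_1 ((A_2 A_3) (A_4 A_5))): 49×26 by 26×46 → 49×46, cost 49·26·46 = 58604; cumulative 140088. Total 140088.
Order II = ((A_1 A_2) ((A_3 A_4) A_5)): (A_1 A_2): 49×26 by 26×2 → 49×2, cost 49·26·2 = 2548; (A_3 A_4): 2×26 by 26×41 → 2×41, cost 2·26·41 = 2132; ((A_3 A_4) A_5): 2×41 by 41×46 → 2×46, cost 2·41·46 = 3772; cumulative 5904; ((A_1 A_2) ((A_3 A_4) A_5)): 49×2 by 2×46 → 49×46, cost 49·2·46 = 4508; cumulative 12960. Total 12960.
Difference: |140088 − 12960| = 127128.

127128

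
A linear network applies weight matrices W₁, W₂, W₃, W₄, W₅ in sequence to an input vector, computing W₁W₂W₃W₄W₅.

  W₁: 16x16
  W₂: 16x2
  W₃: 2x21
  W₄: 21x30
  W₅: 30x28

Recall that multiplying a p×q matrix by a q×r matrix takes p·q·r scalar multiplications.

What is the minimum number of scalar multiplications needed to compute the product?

4348

Adjacent pairs: W₁W₂ = 16·16·2 = 512; W₂W₃ = 16·2·21 = 672; W₃W₄ = 2·21·30 = 1260; W₄W₅ = 21·30·28 = 17640.
Length 3: W₁..W₃: k=1: 0+672+16·16·21=6048; k=2: 512+0+16·2·21=1184 → min 1184 | W₂..W₄: k=2: 0+1260+16·2·30=2220; k=3: 672+0+16·21·30=10752 → min 2220 | W₃..W₅: k=3: 0+17640+2·21·28=18816; k=4: 1260+0+2·30·28=2940 → min 2940.
Length 4: W₁..W₄: k=1: 0+2220+16·16·30=9900; k=2: 512+1260+16·2·30=2732; k=3: 1184+0+16·21·30=11264 → min 2732 | W₂..W₅: k=2: 0+2940+16·2·28=3836; k=3: 672+17640+16·21·28=27720; k=4: 2220+0+16·30·28=15660 → min 3836.
Length 5: W₁..W₅: k=1: 0+3836+16·16·28=11004; k=2: 512+2940+16·2·28=4348; k=3: 1184+17640+16·21·28=28232; k=4: 2732+0+16·30·28=16172 → min 4348.
Optimal order: ((W₁W₂)((W₃W₄)W₅)) with cost 4348.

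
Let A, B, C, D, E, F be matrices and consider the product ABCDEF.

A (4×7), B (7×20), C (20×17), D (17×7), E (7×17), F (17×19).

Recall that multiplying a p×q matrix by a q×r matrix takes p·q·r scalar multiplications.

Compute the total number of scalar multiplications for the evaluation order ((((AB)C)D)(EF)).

5189

(AB): 4×7 by 7×20 → 4×20, cost 4·7·20 = 560
((AB)C): 4×20 by 20×17 → 4×17, cost 4·20·17 = 1360; cumulative 1920
(((AB)C)D): 4×17 by 17×7 → 4×7, cost 4·17·7 = 476; cumulative 2396
(EF): 7×17 by 17×19 → 7×19, cost 7·17·19 = 2261
((((AB)C)D)(EF)): 4×7 by 7×19 → 4×19, cost 4·7·19 = 532; cumulative 5189
Total: 5189 scalar multiplications.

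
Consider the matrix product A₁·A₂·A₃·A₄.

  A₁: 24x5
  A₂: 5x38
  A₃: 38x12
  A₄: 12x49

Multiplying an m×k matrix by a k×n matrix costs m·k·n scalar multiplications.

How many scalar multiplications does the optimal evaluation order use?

11100

Adjacent pairs: A₁A₂ = 24·5·38 = 4560; A₂A₃ = 5·38·12 = 2280; A₃A₄ = 38·12·49 = 22344.
Length 3: A₁..A₃: k=1: 0+2280+24·5·12=3720; k=2: 4560+0+24·38·12=15504 → min 3720 | A₂..A₄: k=2: 0+22344+5·38·49=31654; k=3: 2280+0+5·12·49=5220 → min 5220.
Length 4: A₁..A₄: k=1: 0+5220+24·5·49=11100; k=2: 4560+22344+24·38·49=71592; k=3: 3720+0+24·12·49=17832 → min 11100.
Optimal order: (A₁·((A₂·A₃)·A₄)) with cost 11100.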